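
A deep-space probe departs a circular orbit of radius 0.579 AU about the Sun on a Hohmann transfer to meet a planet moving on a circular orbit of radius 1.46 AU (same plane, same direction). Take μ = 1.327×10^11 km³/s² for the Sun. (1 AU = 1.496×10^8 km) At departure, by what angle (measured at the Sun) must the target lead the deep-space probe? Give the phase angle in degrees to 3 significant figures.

φ = 75.0°

In km: r₁ = 0.579 × 1.496×10^8 = 8.66184×10^7 km; r₂ = 1.46 × 1.496×10^8 = 2.18416×10^8 km.
The Hohmann ellipse has a_t = (r₁ + r₂)/2 = 1.525172×10^8 km.
Transfer time t = π√(a_t³/μ) = 1.624×10^7 s.
Target angular speed ω₂ = √(μ/r₂³) = 1.129×10^-7 rad/s.
Angle swept by the target during transfer: ω₂·t = 1.833 rad = 105.0°.
The deep-space probe traverses 180° on the transfer ellipse, so the target must lead by 180° − 105.0° = 75.0°.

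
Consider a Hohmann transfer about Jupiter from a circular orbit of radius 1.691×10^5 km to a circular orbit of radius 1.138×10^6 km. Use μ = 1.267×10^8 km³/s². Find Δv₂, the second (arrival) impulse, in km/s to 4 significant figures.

The Hohmann ellipse has a_t = (r₁ + r₂)/2 = 6.5355×10^5 km.
On the circular orbit at r = 1.138×10^6 km, v_c = √(μ/r) = 10.5516 km/s.
Transfer-orbit speed at the same r (vis-viva, a = a_t): v_t = √[μ(2/r − 1/a_t)] = 5.36722 km/s.
Δv₂ = |v_t − v_c| = |5.36722 − 10.5516| = 5.184 km/s.

Δv₂ = 5.184 km/s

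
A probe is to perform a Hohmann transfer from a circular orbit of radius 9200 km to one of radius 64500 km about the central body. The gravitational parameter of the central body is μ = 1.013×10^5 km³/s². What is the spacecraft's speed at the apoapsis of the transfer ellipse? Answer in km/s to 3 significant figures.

v = 0.626 km/s

The Hohmann ellipse has a_t = (r₁ + r₂)/2 = 36850 km.
At apoapsis, r = 64500 km.
Vis-viva: v = √[μ(2/r − 1/a_t)] = √[1.013×10^5 × (2/64500 − 1/36850)] = 0.6262 km/s.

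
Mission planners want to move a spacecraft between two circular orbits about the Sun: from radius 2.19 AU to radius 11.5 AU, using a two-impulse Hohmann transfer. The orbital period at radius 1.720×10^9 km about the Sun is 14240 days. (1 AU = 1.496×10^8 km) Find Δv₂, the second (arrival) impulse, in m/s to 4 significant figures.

From Kepler's third law T² = 4π²r³/μ at r = 1.720×10^9 km, T = 14240 days = 14240 × 86400 s = 1.230336×10^9 s: μ = 4π²r³/T² = 1.32708×10^11 km³/s².
In km: r₁ = 2.19 × 1.496×10^8 = 3.27624×10^8 km; r₂ = 11.5 × 1.496×10^8 = 1.7204×10^9 km.
Semi-major axis of the transfer orbit: a_t = (3.27624×10^8 + 1.7204×10^9)/2 = 1.024012×10^9 km.
On the circular orbit at r = 1.7204×10^9 km, v_c = √(μ/r) = 8.783 km/s.
Vis-viva on the transfer ellipse at r = 1.7204×10^9 km gives v_t = √[μ(2/r − 1/a_t)] = 4.968 km/s.
Δv₂ = |v_t − v_c| = |4.968 − 8.783| = 3.815 km/s.

Δv₂ = 3815 m/s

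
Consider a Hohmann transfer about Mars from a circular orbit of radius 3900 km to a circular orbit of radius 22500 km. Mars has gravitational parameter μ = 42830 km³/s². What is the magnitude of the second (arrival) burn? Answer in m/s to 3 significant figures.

Transfer-ellipse semi-major axis a_t = (r₁ + r₂)/2 = (3900 + 22500)/2 = 13200 km.
On the circular orbit at r = 22500 km, v_c = √(μ/r) = 1.3797 km/s.
Transfer-orbit speed at the same r (vis-viva, a = a_t): v_t = √[μ(2/r − 1/a_t)] = 0.74994 km/s.
Δv₂ = |v_t − v_c| = |0.74994 − 1.3797| = 0.6298 km/s.

Δv₂ = 630 m/s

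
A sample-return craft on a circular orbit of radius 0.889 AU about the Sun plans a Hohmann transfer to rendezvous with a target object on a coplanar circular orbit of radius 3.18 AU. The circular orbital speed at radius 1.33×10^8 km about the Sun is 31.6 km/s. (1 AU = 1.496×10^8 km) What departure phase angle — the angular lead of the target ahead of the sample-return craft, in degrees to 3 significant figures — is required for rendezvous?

φ = 87.9°

From the circular-orbit relation v² = μ/r at r = 1.33×10^8 km: μ = v²r = (31.6)² × 1.33×10^8 = 1.32808×10^11 km³/s².
In km: r₁ = 0.889 × 1.496×10^8 = 1.329944×10^8 km; r₂ = 3.18 × 1.496×10^8 = 4.75728×10^8 km.
Semi-major axis of the transfer orbit: a_t = (1.329944×10^8 + 4.75728×10^8)/2 = 3.043612×10^8 km.
Transfer time t = π√(a_t³/μ) = 4.5774×10^7 s.
Target angular speed ω₂ = √(μ/r₂³) = 3.5122×10^-8 rad/s.
Angle swept by the target during transfer: ω₂·t = 1.6077 rad = 92.11°.
Arrival is 180° from departure on the ellipse, so φ = 180° − 92.11° = 87.9°.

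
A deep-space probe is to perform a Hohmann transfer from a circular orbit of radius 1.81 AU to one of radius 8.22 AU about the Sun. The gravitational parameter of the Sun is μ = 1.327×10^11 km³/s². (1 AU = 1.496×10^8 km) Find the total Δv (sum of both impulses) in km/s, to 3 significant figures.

In km: r₁ = 1.81 × 1.496×10^8 = 2.70776×10^8 km; r₂ = 8.22 × 1.496×10^8 = 1.229712×10^9 km.
Semi-major axis of the transfer orbit: a_t = (2.70776×10^8 + 1.229712×10^9)/2 = 7.50244×10^8 km.
Circular speed at r₁: v₁ = √(μ/r₁) = √(1.327×10^11/2.70776×10^8) = 22.138 km/s.
On the transfer ellipse at r₁, v² = μ(2/r − 1/a) gives v_p = √[μ(2/r₁ − 1/a_t)] = 28.342 km/s.
First burn Δv₁ = |v_p − v₁| = 6.204 km/s.
At r₂, v₂ = √(μ/r₂) = 10.388 km/s.
Transfer-orbit speed at r₂: v_a = √[μ(2/r₂ − 1/a_t)] = 6.2408 km/s.
Second burn Δv₂ = |v₂ − v_a| = 4.147 km/s.
Δv = Δv₁ + Δv₂ = 6.204 + 4.147 = 10.35 km/s.

Δv = 10.4 km/s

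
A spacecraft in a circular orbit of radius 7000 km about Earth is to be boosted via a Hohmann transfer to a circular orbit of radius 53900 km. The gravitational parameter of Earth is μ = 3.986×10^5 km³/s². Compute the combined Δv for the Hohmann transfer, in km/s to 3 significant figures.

Δv = 3.91 km/s

The Hohmann ellipse has a_t = (r₁ + r₂)/2 = 30450 km.
At r₁ the circular-orbit speed is v₁ = √(μ/r₁) = 7.546049 km/s.
On the transfer ellipse at r₁, vis-viva equation gives v_p = √[μ(2/r₁ − 1/a_t)] = 10.03969 km/s.
First burn Δv₁ = |v_p − v₁| = 2.4936 km/s.
Circular speed at r₂: v₂ = √(μ/r₂) = 2.719407 km/s.
Transfer-orbit speed at r₂: v_a = √[μ(2/r₂ − 1/a_t)] = 1.303856 km/s.
Second burn Δv₂ = |v₂ − v_a| = 1.4156 km/s.
Δv = Δv₁ + Δv₂ = 2.4936 + 1.4156 = 3.909 km/s.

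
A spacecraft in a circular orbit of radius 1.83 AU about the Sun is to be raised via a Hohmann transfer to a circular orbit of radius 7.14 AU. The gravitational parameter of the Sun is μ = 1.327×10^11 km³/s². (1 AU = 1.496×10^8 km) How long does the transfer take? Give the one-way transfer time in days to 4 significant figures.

In km: r₁ = 1.83 × 1.496×10^8 = 2.73768×10^8 km; r₂ = 7.14 × 1.496×10^8 = 1.068144×10^9 km.
Transfer-ellipse semi-major axis a_t = (r₁ + r₂)/2 = (2.73768×10^8 + 1.068144×10^9)/2 = 6.70956×10^8 km.
Half the transfer-orbit period gives t = π√(a_t³/μ) = 1.499×10^8 s.
Converting: 1.499×10^8 s ÷ 86400 s/day = 1735 days.

t = 1735 days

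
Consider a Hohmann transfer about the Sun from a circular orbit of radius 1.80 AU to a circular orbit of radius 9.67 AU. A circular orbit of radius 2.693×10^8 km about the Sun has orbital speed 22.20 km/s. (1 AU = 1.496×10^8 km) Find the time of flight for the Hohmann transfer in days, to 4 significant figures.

t = 2508 days

From the circular-orbit relation v² = μ/r at r = 2.693×10^8 km: μ = v²r = (22.20)² × 2.693×10^8 = 1.32722×10^11 km³/s².
In km: r₁ = 1.80 × 1.496×10^8 = 2.6928×10^8 km; r₂ = 9.67 × 1.496×10^8 = 1.446632×10^9 km.
Transfer-ellipse semi-major axis a_t = (r₁ + r₂)/2 = (2.6928×10^8 + 1.446632×10^9)/2 = 8.57956×10^8 km.
Half the transfer-orbit period gives t = π√(a_t³/μ) = 2.167×10^8 s.
Converting: 2.167×10^8 s ÷ 86400 s/day = 2508 days.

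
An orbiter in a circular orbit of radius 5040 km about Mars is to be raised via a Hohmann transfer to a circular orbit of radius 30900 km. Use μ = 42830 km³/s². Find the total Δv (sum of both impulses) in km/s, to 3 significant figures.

Δv = 1.46 km/s

The Hohmann ellipse has a_t = (r₁ + r₂)/2 = 17970 km.
At r₁ the circular-orbit speed is v₁ = √(μ/r₁) = 2.9151 km/s.
On the transfer ellipse at r₁, vis-viva equation gives v_p = √[μ(2/r₁ − 1/a_t)] = 3.8226 km/s.
First burn Δv₁ = |v_p − v₁| = 0.9075 km/s.
Circular speed at r₂: v₂ = √(μ/r₂) = 1.1773 km/s.
Transfer-orbit speed at r₂: v_a = √[μ(2/r₂ − 1/a_t)] = 0.62350 km/s.
Second burn Δv₂ = |v₂ − v_a| = 0.5538 km/s.
Δv = Δv₁ + Δv₂ = 0.9075 + 0.5538 = 1.461 km/s.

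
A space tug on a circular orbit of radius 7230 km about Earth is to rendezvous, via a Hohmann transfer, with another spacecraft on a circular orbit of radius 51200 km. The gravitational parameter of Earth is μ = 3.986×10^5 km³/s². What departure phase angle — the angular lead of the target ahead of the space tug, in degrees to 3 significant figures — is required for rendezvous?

φ = 102°

The Hohmann ellipse has a_t = (r₁ + r₂)/2 = 29215 km.
Transfer time t = π√(a_t³/μ) = 24850 s.
Target angular speed ω₂ = √(μ/r₂³) = 5.450×10^-5 rad/s.
Angle swept by the target during transfer: ω₂·t = 1.354 rad = 77.58°.
Arrival is 180° from departure on the ellipse, so φ = 180° − 77.58° = 102°.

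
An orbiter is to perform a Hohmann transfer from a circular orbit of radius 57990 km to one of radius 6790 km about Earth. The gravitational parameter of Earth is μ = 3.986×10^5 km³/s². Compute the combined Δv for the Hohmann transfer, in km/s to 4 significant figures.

Δv = 4.011 km/s

Semi-major axis of the transfer orbit: a_t = (57990 + 6790)/2 = 32390 km.
At r₁ the circular-orbit speed is v₁ = √(μ/r₁) = 2.6218 km/s.
Transfer-orbit speed at r₁ (vis-viva equation): v_a = √[μ(2/r₁ − 1/a_t)] = 1.2004 km/s.
First burn Δv₁ = |v_a − v₁| = 1.421 km/s.
Circular speed at r₂: v₂ = √(μ/r₂) = 7.6619 km/s.
Transfer-orbit speed at r₂: v_p = √[μ(2/r₂ − 1/a_t)] = 10.252 km/s.
Second burn Δv₂ = |v₂ − v_p| = 2.590 km/s.
Δv = Δv₁ + Δv₂ = 1.421 + 2.590 = 4.011 km/s.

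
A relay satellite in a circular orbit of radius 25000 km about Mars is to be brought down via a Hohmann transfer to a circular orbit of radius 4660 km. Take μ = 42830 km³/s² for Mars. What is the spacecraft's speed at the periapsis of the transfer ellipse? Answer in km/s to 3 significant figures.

Transfer-ellipse semi-major axis a_t = (r₁ + r₂)/2 = (25000 + 4660)/2 = 14830 km.
The periapsis of the transfer ellipse is at r = 4660 km.
Applying v² = μ(2/r − 1/a_t): v = 3.936 km/s.

v = 3.94 km/s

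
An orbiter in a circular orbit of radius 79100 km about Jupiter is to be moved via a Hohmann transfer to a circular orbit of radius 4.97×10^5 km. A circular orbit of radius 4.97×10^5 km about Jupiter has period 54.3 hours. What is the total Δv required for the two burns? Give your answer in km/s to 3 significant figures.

Δv = 20.2 km/s

From Kepler's third law T² = 4π²r³/μ at r = 4.97×10^5 km, T = 54.3 hours = 54.3 × 3600 s = 1.9548×10^5 s: μ = 4π²r³/T² = 1.26831×10^8 km³/s².
The Hohmann ellipse has a_t = (r₁ + r₂)/2 = 2.8805×10^5 km.
Circular speed at r₁: v₁ = √(μ/r₁) = √(1.26831×10^8/79100) = 40.04 km/s.
On the transfer ellipse at r₁, v² = μ(2/r − 1/a) gives v_p = √[μ(2/r₁ − 1/a_t)] = 52.60 km/s.
First burn Δv₁ = |v_p − v₁| = 12.56 km/s.
At r₂, v₂ = √(μ/r₂) = 15.975 km/s.
Transfer-orbit speed at r₂: v_a = √[μ(2/r₂ − 1/a_t)] = 8.3712 km/s.
Second burn Δv₂ = |v₂ − v_a| = 7.604 km/s.
Δv = Δv₁ + Δv₂ = 12.56 + 7.604 = 20.16 km/s.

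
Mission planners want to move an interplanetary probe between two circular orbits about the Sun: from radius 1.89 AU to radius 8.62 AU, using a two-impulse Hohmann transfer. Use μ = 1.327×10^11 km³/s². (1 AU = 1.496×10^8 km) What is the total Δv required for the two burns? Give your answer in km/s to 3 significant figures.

In km: r₁ = 1.89 × 1.496×10^8 = 2.82744×10^8 km; r₂ = 8.62 × 1.496×10^8 = 1.289552×10^9 km.
Transfer-ellipse semi-major axis a_t = (r₁ + r₂)/2 = (2.82744×10^8 + 1.289552×10^9)/2 = 7.86148×10^8 km.
Circular speed at r₁: v₁ = √(μ/r₁) = √(1.327×10^11/2.82744×10^8) = 21.664 km/s.
On the transfer ellipse at r₁, vis-viva equation gives v_p = √[μ(2/r₁ − 1/a_t)] = 27.746 km/s.
First burn Δv₁ = |v_p − v₁| = 6.082 km/s.
At r₂, v₂ = √(μ/r₂) = 10.1442 km/s.
Transfer-orbit speed at r₂: v_a = √[μ(2/r₂ − 1/a_t)] = 6.08360 km/s.
Second burn Δv₂ = |v₂ − v_a| = 4.061 km/s.
Total Δv = Δv₁ + Δv₂ = 10.14 km/s.

Δv = 10.1 km/s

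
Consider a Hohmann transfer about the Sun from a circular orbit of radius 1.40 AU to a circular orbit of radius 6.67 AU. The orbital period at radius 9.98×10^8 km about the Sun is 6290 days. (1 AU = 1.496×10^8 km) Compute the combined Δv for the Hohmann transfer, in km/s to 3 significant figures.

From Kepler's third law T² = 4π²r³/μ at r = 9.98×10^8 km, T = 6290 days = 6290 × 86400 s = 5.43456×10^8 s: μ = 4π²r³/T² = 1.32869×10^11 km³/s².
In km: r₁ = 1.40 × 1.496×10^8 = 2.0944×10^8 km; r₂ = 6.67 × 1.496×10^8 = 9.97832×10^8 km.
Semi-major axis of the transfer orbit: a_t = (2.0944×10^8 + 9.97832×10^8)/2 = 6.03636×10^8 km.
At r₁ the circular-orbit speed is v₁ = √(μ/r₁) = 25.187 km/s.
On the transfer ellipse at r₁, vis-viva gives v_p = √[μ(2/r₁ − 1/a_t)] = 32.383 km/s.
First burn Δv₁ = |v_p − v₁| = 7.196 km/s.
At r₂, v₂ = √(μ/r₂) = 11.539 km/s.
Transfer-orbit speed at r₂: v_a = √[μ(2/r₂ − 1/a_t)] = 6.7971 km/s.
Second burn Δv₂ = |v₂ − v_a| = 4.742 km/s.
Total Δv = Δv₁ + Δv₂ = 11.94 km/s.

Δv = 11.9 km/s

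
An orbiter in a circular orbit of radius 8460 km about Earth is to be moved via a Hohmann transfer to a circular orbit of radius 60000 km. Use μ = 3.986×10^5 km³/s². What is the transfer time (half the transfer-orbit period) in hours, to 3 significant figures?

Semi-major axis of the transfer orbit: a_t = (8460 + 60000)/2 = 34230 km.
By Kepler's third law the transfer-orbit period is T = 2π√(a_t³/μ), so t = T/2 = 31510 s.
Converting: 31510 s ÷ 3600 s/hour = 8.75 hours.

t = 8.75 hours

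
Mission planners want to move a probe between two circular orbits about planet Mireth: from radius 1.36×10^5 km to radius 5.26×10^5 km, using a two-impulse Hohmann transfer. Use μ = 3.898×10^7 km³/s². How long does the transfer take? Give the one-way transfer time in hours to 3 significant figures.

t = 26.6 hours

Transfer-ellipse semi-major axis a_t = (r₁ + r₂)/2 = (1.360×10^5 + 5.260×10^5)/2 = 3.310×10^5 km.
Half the transfer-orbit period gives t = π√(a_t³/μ) = 95820 s.
Converting: 95820 s ÷ 3600 s/hour = 26.6 hours.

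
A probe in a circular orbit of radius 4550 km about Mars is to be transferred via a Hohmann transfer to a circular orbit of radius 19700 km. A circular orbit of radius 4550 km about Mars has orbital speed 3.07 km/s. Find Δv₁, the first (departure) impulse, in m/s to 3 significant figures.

Δv₁ = 843 m/s

From the circular-orbit relation v² = μ/r at r = 4550 km: μ = v²r = (3.07)² × 4550 = 42883.3 km³/s².
Semi-major axis of the transfer orbit: a_t = (4550 + 19700)/2 = 12125 km.
On the circular orbit at r = 4550 km, v_c = √(μ/r) = 3.0700 km/s.
Vis-viva on the transfer ellipse at r = 4550 km gives v_t = √[μ(2/r − 1/a_t)] = 3.9132 km/s.
Δv₁ = |v_t − v_c| = |3.9132 − 3.0700| = 0.8432 km/s.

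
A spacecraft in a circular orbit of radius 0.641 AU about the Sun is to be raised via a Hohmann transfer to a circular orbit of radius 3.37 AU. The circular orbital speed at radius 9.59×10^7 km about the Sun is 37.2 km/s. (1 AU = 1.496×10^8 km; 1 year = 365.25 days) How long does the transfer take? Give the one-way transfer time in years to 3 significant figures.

t = 1.42 years

From the circular-orbit relation v² = μ/r at r = 9.59×10^7 km: μ = v²r = (37.2)² × 9.59×10^7 = 1.32710×10^11 km³/s².
In km: r₁ = 0.641 × 1.496×10^8 = 9.58936×10^7 km; r₂ = 3.37 × 1.496×10^8 = 5.04152×10^8 km.
Semi-major axis of the transfer orbit: a_t = (9.58936×10^7 + 5.04152×10^8)/2 = 3.000228×10^8 km.
Half the transfer-orbit period gives t = π√(a_t³/μ) = 4.482×10^7 s.
Converting: 4.482×10^7 s ÷ 3.15576×10^7 s/year (365.25 × 86400) = 1.42 years.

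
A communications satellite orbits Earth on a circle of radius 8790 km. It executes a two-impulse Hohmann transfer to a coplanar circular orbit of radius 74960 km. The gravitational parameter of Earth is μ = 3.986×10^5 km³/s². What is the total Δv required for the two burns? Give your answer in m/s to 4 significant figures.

Semi-major axis of the transfer orbit: a_t = (8790 + 74960)/2 = 41875 km.
Circular speed at r₁: v₁ = √(μ/r₁) = √(3.986×10^5/8790) = 6.734 km/s.
Transfer-orbit speed at r₁ (vis-viva equation): v_p = √[μ(2/r₁ − 1/a_t)] = 9.010 km/s.
First burn Δv₁ = |v_p − v₁| = 2.276 km/s.
At r₂, v₂ = √(μ/r₂) = 2.306 km/s.
Transfer-orbit speed at r₂: v_a = √[μ(2/r₂ − 1/a_t)] = 1.057 km/s.
Second burn Δv₂ = |v₂ − v_a| = 1.249 km/s.
Total Δv = Δv₁ + Δv₂ = 3.525 km/s.

Δv = 3525 m/s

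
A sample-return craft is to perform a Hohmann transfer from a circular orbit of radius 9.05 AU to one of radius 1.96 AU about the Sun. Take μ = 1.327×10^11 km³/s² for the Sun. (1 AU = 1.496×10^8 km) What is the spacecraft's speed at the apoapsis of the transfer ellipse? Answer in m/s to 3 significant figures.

In km: r₁ = 9.05 × 1.496×10^8 = 1.35388×10^9 km; r₂ = 1.96 × 1.496×10^8 = 2.93216×10^8 km.
Semi-major axis of the transfer orbit: a_t = (1.35388×10^9 + 2.93216×10^8)/2 = 8.23548×10^8 km.
At apoapsis, r = 1.35388×10^9 km.
Applying v² = μ(2/r − 1/a_t): v = 5.907 km/s.

v = 5910 m/s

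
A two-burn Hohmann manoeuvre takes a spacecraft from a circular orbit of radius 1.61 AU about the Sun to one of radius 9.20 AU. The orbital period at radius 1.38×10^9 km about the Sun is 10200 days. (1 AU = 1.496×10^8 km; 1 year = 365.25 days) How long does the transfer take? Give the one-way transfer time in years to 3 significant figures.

From Kepler's third law T² = 4π²r³/μ at r = 1.38×10^9 km, T = 10200 days = 10200 × 86400 s = 8.8128×10^8 s: μ = 4π²r³/T² = 1.33589×10^11 km³/s².
In km: r₁ = 1.61 × 1.496×10^8 = 2.40856×10^8 km; r₂ = 9.20 × 1.496×10^8 = 1.37632×10^9 km.
Transfer-ellipse semi-major axis a_t = (r₁ + r₂)/2 = (2.40856×10^8 + 1.37632×10^9)/2 = 8.08588×10^8 km.
Transfer time t = π√(a_t³/μ) = π√((8.08588×10^8)³ / 1.33589×10^11) = 1.976×10^8 s.
Converting: 1.976×10^8 s ÷ 3.15576×10^7 s/year (365.25 × 86400) = 6.26 years.

t = 6.26 years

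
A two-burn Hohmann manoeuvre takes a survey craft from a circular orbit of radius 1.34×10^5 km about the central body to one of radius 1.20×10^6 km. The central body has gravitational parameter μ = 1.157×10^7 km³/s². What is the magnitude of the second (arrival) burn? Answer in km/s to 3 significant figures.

Δv₂ = 1.71 km/s

Transfer-ellipse semi-major axis a_t = (r₁ + r₂)/2 = (1.340×10^5 + 1.200×10^6)/2 = 6.670×10^5 km.
Circular speed at r = 1.200×10^6 km: v_c = √(μ/r) = 3.105 km/s.
Vis-viva on the transfer ellipse at r = 1.200×10^6 km gives v_t = √[μ(2/r − 1/a_t)] = 1.392 km/s.
Δv₂ = |v_t − v_c| = |1.392 − 3.105| = 1.713 km/s.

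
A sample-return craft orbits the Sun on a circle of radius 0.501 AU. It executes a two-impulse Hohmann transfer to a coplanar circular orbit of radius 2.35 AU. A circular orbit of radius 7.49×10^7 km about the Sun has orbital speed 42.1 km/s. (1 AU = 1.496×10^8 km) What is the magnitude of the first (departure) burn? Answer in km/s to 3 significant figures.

Δv₁ = 12.0 km/s

From the circular-orbit relation v² = μ/r at r = 7.49×10^7 km: μ = v²r = (42.1)² × 7.49×10^7 = 1.32754×10^11 km³/s².
In km: r₁ = 0.501 × 1.496×10^8 = 7.49496×10^7 km; r₂ = 2.35 × 1.496×10^8 = 3.5156×10^8 km.
Semi-major axis of the transfer orbit: a_t = (7.49496×10^7 + 3.5156×10^8)/2 = 2.132548×10^8 km.
Circular speed at r = 7.49496×10^7 km: v_c = √(μ/r) = 42.09 km/s.
Transfer-orbit speed at the same r (vis-viva, a = a_t): v_t = √[μ(2/r − 1/a_t)] = 54.04 km/s.
Δv₁ = |v_t − v_c| = |54.04 − 42.09| = 11.95 km/s.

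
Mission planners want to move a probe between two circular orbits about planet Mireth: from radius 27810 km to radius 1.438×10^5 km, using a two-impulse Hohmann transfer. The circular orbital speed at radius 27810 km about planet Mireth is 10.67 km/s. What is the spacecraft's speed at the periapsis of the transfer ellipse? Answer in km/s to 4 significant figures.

From the circular-orbit relation v² = μ/r at r = 27810 km: μ = v²r = (10.67)² × 27810 = 3.16614×10^6 km³/s².
Transfer-ellipse semi-major axis a_t = (r₁ + r₂)/2 = (27810 + 1.438×10^5)/2 = 85805 km.
At periapsis, r = 27810 km.
Vis-viva: v = √[μ(2/r − 1/a_t)] = √[3.16614×10^6 × (2/27810 − 1/85805)] = 13.81 km/s.

v = 13.81 km/s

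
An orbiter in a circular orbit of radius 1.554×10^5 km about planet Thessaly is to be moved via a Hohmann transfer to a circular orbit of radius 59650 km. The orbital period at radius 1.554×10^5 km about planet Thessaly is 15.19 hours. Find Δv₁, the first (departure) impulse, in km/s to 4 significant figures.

Δv₁ = 4.556 km/s

From Kepler's third law T² = 4π²r³/μ at r = 1.554×10^5 km, T = 15.19 hours = 15.19 × 3600 s = 54684 s: μ = 4π²r³/T² = 4.95441×10^7 km³/s².
The Hohmann ellipse has a_t = (r₁ + r₂)/2 = 1.07525×10^5 km.
On the circular orbit at r = 1.554×10^5 km, v_c = √(μ/r) = 17.855 km/s.
Vis-viva on the transfer ellipse at r = 1.554×10^5 km gives v_t = √[μ(2/r − 1/a_t)] = 13.299 km/s.
Δv₁ = |v_t − v_c| = |13.299 − 17.855| = 4.556 km/s.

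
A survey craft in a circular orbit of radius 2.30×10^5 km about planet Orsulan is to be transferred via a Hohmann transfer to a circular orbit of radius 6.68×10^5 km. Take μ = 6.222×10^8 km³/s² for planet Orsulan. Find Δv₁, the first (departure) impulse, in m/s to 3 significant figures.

Δv₁ = 11400 m/s

The Hohmann ellipse has a_t = (r₁ + r₂)/2 = 4.490×10^5 km.
On the circular orbit at r = 2.300×10^5 km, v_c = √(μ/r) = 52.01 km/s.
Vis-viva on the transfer ellipse at r = 2.300×10^5 km gives v_t = √[μ(2/r − 1/a_t)] = 63.44 km/s.
Δv₁ = |v_t − v_c| = |63.44 − 52.01| = 11.43 km/s.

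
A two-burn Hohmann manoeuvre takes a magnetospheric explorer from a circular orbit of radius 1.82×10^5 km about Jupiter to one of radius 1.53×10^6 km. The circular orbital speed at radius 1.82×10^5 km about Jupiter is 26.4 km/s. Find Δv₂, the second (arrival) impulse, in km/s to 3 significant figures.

From the circular-orbit relation v² = μ/r at r = 1.82×10^5 km: μ = v²r = (26.4)² × 1.82×10^5 = 1.26847×10^8 km³/s².
The Hohmann ellipse has a_t = (r₁ + r₂)/2 = 8.560×10^5 km.
On the circular orbit at r = 1.530×10^6 km, v_c = √(μ/r) = 9.105 km/s.
Vis-viva on the transfer ellipse at r = 1.530×10^6 km gives v_t = √[μ(2/r − 1/a_t)] = 4.198 km/s.
Δv₂ = |v_t − v_c| = |4.198 − 9.105| = 4.907 km/s.

Δv₂ = 4.91 km/s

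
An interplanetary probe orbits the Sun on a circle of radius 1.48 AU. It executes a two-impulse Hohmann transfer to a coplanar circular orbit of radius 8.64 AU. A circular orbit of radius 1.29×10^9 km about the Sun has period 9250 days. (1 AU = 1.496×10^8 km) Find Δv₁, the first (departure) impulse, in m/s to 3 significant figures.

Δv₁ = 7510 m/s

From Kepler's third law T² = 4π²r³/μ at r = 1.29×10^9 km, T = 9250 days = 9250 × 86400 s = 7.992×10^8 s: μ = 4π²r³/T² = 1.32684×10^11 km³/s².
In km: r₁ = 1.48 × 1.496×10^8 = 2.21408×10^8 km; r₂ = 8.64 × 1.496×10^8 = 1.292544×10^9 km.
Transfer-ellipse semi-major axis a_t = (r₁ + r₂)/2 = (2.21408×10^8 + 1.292544×10^9)/2 = 7.56976×10^8 km.
Circular speed at r = 2.21408×10^8 km: v_c = √(μ/r) = 24.4801 km/s.
Vis-viva on the transfer ellipse at r = 2.21408×10^8 km gives v_t = √[μ(2/r − 1/a_t)] = 31.9885 km/s.
Δv₁ = |v_t − v_c| = |31.9885 − 24.4801| = 7.508 km/s.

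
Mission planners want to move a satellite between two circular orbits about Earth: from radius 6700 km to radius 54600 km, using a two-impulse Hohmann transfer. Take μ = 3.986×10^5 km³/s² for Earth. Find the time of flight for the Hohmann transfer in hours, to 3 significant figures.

The Hohmann ellipse has a_t = (r₁ + r₂)/2 = 30650 km.
Transfer time t = π√(a_t³/μ) = π√((30650)³ / 3.986×10^5) = 26700 s.
Converting: 26700 s ÷ 3600 s/hour = 7.42 hours.

t = 7.42 hours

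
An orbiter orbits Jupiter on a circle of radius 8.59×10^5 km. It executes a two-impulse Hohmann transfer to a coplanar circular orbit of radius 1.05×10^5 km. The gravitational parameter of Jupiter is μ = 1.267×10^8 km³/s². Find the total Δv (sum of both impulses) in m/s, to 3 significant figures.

Δv = 18100 m/s

Transfer-ellipse semi-major axis a_t = (r₁ + r₂)/2 = (8.590×10^5 + 1.050×10^5)/2 = 4.820×10^5 km.
Circular speed at r₁: v₁ = √(μ/r₁) = √(1.267×10^8/8.590×10^5) = 12.1448 km/s.
Transfer-orbit speed at r₁ (vis-viva): v_a = √[μ(2/r₁ − 1/a_t)] = 5.66843 km/s.
First burn Δv₁ = |v_a − v₁| = 6.4764 km/s.
Circular speed at r₂: v₂ = √(μ/r₂) = 34.737 km/s.
Transfer-orbit speed at r₂: v_p = √[μ(2/r₂ − 1/a_t)] = 46.373 km/s.
Second burn Δv₂ = |v₂ − v_p| = 11.636 km/s.
Total Δv = Δv₁ + Δv₂ = 18.11 km/s.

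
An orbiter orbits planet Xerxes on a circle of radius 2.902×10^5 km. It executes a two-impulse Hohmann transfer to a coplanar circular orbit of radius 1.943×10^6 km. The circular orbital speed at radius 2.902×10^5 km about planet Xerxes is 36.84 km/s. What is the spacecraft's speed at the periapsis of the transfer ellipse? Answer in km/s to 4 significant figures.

v = 48.60 km/s

From the circular-orbit relation v² = μ/r at r = 2.902×10^5 km: μ = v²r = (36.84)² × 2.902×10^5 = 3.93855×10^8 km³/s².
The Hohmann ellipse has a_t = (r₁ + r₂)/2 = 1.1166×10^6 km.
At periapsis, r = 2.902×10^5 km.
From the vis-viva equation, v = √[μ(2/r − 1/a_t)] = 48.60 km/s.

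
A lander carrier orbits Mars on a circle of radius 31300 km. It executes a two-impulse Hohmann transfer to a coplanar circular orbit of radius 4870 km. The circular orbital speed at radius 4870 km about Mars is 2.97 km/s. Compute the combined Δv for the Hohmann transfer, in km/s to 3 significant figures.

From the circular-orbit relation v² = μ/r at r = 4870 km: μ = v²r = (2.97)² × 4870 = 42957.8 km³/s².
The Hohmann ellipse has a_t = (r₁ + r₂)/2 = 18085 km.
At r₁ the circular-orbit speed is v₁ = √(μ/r₁) = 1.1715 km/s.
On the transfer ellipse at r₁, vis-viva gives v_a = √[μ(2/r₁ − 1/a_t)] = 0.60793 km/s.
First burn Δv₁ = |v_a − v₁| = 0.5636 km/s.
Circular speed at r₂: v₂ = √(μ/r₂) = 2.9700 km/s.
Transfer-orbit speed at r₂: v_p = √[μ(2/r₂ − 1/a_t)] = 3.9072 km/s.
Second burn Δv₂ = |v₂ − v_p| = 0.9372 km/s.
Δv = Δv₁ + Δv₂ = 0.5636 + 0.9372 = 1.501 km/s.

Δv = 1.50 km/s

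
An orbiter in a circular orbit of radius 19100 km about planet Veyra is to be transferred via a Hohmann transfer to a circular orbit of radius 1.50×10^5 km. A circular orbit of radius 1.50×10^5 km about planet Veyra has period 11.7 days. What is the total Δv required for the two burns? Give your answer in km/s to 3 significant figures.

Δv = 1.36 km/s

From Kepler's third law T² = 4π²r³/μ at r = 1.50×10^5 km, T = 11.7 days = 11.7 × 86400 s = 1.01088×10^6 s: μ = 4π²r³/T² = 1.30387×10^5 km³/s².
The Hohmann ellipse has a_t = (r₁ + r₂)/2 = 84550 km.
Circular speed at r₁: v₁ = √(μ/r₁) = √(1.30387×10^5/19100) = 2.61277 km/s.
Transfer-orbit speed at r₁ (vis-viva equation): v_p = √[μ(2/r₁ − 1/a_t)] = 3.48008 km/s.
First burn Δv₁ = |v_p − v₁| = 0.86731 km/s.
Circular speed at r₂: v₂ = √(μ/r₂) = 0.9323 km/s.
Transfer-orbit speed at r₂: v_a = √[μ(2/r₂ − 1/a_t)] = 0.4431 km/s.
Second burn Δv₂ = |v₂ − v_a| = 0.48920 km/s.
Δv = Δv₁ + Δv₂ = 0.86731 + 0.48920 = 1.357 km/s.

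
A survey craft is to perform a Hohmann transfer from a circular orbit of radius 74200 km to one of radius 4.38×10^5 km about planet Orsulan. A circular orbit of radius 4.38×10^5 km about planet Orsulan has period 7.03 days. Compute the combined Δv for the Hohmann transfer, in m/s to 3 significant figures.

Δv = 5480 m/s

From Kepler's third law T² = 4π²r³/μ at r = 4.38×10^5 km, T = 7.03 days = 7.03 × 86400 s = 6.07392×10^5 s: μ = 4π²r³/T² = 8.99174×10^6 km³/s².
The Hohmann ellipse has a_t = (r₁ + r₂)/2 = 2.561×10^5 km.
At r₁ the circular-orbit speed is v₁ = √(μ/r₁) = 11.008 km/s.
Transfer-orbit speed at r₁ (vis-viva): v_p = √[μ(2/r₁ − 1/a_t)] = 14.396 km/s.
First burn Δv₁ = |v_p − v₁| = 3.388 km/s.
Circular speed at r₂: v₂ = √(μ/r₂) = 4.531 km/s.
Transfer-orbit speed at r₂: v_a = √[μ(2/r₂ − 1/a_t)] = 2.439 km/s.
Second burn Δv₂ = |v₂ − v_a| = 2.092 km/s.
Total Δv = Δv₁ + Δv₂ = 5.480 km/s.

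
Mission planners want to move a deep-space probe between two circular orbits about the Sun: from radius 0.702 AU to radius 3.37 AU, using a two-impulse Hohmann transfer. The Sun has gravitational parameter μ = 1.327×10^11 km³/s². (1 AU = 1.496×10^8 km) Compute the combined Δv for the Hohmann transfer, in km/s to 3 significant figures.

Δv = 16.9 km/s

In km: r₁ = 0.702 × 1.496×10^8 = 1.050192×10^8 km; r₂ = 3.37 × 1.496×10^8 = 5.04152×10^8 km.
Semi-major axis of the transfer orbit: a_t = (1.050192×10^8 + 5.04152×10^8)/2 = 3.045856×10^8 km.
At r₁ the circular-orbit speed is v₁ = √(μ/r₁) = 35.547 km/s.
Transfer-orbit speed at r₁ (vis-viva equation): v_p = √[μ(2/r₁ − 1/a_t)] = 45.733 km/s.
First burn Δv₁ = |v_p − v₁| = 10.186 km/s.
At r₂, v₂ = √(μ/r₂) = 16.2239 km/s.
Transfer-orbit speed at r₂: v_a = √[μ(2/r₂ − 1/a_t)] = 9.52652 km/s.
Second burn Δv₂ = |v₂ − v_a| = 6.6974 km/s.
Total Δv = Δv₁ + Δv₂ = 16.88 km/s.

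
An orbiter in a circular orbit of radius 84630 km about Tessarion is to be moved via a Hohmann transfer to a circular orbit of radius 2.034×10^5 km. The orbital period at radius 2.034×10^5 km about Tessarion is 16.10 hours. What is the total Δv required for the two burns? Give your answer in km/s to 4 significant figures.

From Kepler's third law T² = 4π²r³/μ at r = 2.034×10^5 km, T = 16.10 hours = 16.10 × 3600 s = 57960 s: μ = 4π²r³/T² = 9.88908×10^7 km³/s².
The Hohmann ellipse has a_t = (r₁ + r₂)/2 = 1.44015×10^5 km.
At r₁ the circular-orbit speed is v₁ = √(μ/r₁) = 34.183 km/s.
Transfer-orbit speed at r₁ (vis-viva equation): v_p = √[μ(2/r₁ − 1/a_t)] = 40.624 km/s.
First burn Δv₁ = |v_p − v₁| = 6.441 km/s.
Circular speed at r₂: v₂ = √(μ/r₂) = 22.050 km/s.
Transfer-orbit speed at r₂: v_a = √[μ(2/r₂ − 1/a_t)] = 16.903 km/s.
Second burn Δv₂ = |v₂ − v_a| = 5.147 km/s.
Total Δv = Δv₁ + Δv₂ = 11.59 km/s.

Δv = 11.59 km/s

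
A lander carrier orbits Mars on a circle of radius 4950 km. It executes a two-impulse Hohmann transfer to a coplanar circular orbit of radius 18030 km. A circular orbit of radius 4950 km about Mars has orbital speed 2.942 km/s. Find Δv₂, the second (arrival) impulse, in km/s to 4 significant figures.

Δv₂ = 0.5297 km/s

From the circular-orbit relation v² = μ/r at r = 4950 km: μ = v²r = (2.942)² × 4950 = 42844.1 km³/s².
The Hohmann ellipse has a_t = (r₁ + r₂)/2 = 11490 km.
On the circular orbit at r = 18030 km, v_c = √(μ/r) = 1.5415 km/s.
Vis-viva on the transfer ellipse at r = 18030 km gives v_t = √[μ(2/r − 1/a_t)] = 1.0118 km/s.
Δv₂ = |v_t − v_c| = |1.0118 − 1.5415| = 0.5297 km/s.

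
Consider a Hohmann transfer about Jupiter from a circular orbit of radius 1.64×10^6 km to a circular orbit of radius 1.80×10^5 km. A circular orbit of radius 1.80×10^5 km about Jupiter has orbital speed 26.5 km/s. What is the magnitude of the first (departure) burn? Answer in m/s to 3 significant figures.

Δv₁ = 4870 m/s

From the circular-orbit relation v² = μ/r at r = 1.80×10^5 km: μ = v²r = (26.5)² × 1.80×10^5 = 1.26405×10^8 km³/s².
Semi-major axis of the transfer orbit: a_t = (1.640×10^6 + 1.800×10^5)/2 = 9.100×10^5 km.
On the circular orbit at r = 1.640×10^6 km, v_c = √(μ/r) = 8.7793 km/s.
Vis-viva on the transfer ellipse at r = 1.640×10^6 km gives v_t = √[μ(2/r − 1/a_t)] = 3.9046 km/s.
Δv₁ = |v_t − v_c| = |3.9046 − 8.7793| = 4.875 km/s.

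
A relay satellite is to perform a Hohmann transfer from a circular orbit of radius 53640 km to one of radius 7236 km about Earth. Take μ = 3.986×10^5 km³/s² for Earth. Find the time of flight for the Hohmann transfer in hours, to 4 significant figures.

Transfer-ellipse semi-major axis a_t = (r₁ + r₂)/2 = (53640 + 7236)/2 = 30438 km.
By Kepler's third law the transfer-orbit period is T = 2π√(a_t³/μ), so t = T/2 = 26424 s.
Converting: 26424 s ÷ 3600 s/hour = 7.340 hours.

t = 7.340 hours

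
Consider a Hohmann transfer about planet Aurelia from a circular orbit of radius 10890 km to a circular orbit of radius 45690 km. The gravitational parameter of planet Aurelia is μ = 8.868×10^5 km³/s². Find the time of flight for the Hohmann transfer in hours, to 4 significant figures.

t = 4.409 hours

Semi-major axis of the transfer orbit: a_t = (10890 + 45690)/2 = 28290 km.
Transfer time t = π√(a_t³/μ) = π√((28290)³ / 8.868×10^5) = 15874 s.
Converting: 15874 s ÷ 3600 s/hour = 4.409 hours.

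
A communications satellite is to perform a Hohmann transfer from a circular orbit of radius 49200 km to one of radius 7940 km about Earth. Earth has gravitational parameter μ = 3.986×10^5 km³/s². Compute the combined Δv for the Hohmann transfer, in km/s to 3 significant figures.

Δv = 3.56 km/s

The Hohmann ellipse has a_t = (r₁ + r₂)/2 = 28570 km.
Circular speed at r₁: v₁ = √(μ/r₁) = √(3.986×10^5/49200) = 2.8463 km/s.
On the transfer ellipse at r₁, vis-viva gives v_a = √[μ(2/r₁ − 1/a_t)] = 1.5005 km/s.
First burn Δv₁ = |v_a − v₁| = 1.3458 km/s.
Circular speed at r₂: v₂ = √(μ/r₂) = 7.0853 km/s.
Transfer-orbit speed at r₂: v_p = √[μ(2/r₂ − 1/a_t)] = 9.2979 km/s.
Second burn Δv₂ = |v₂ − v_p| = 2.2126 km/s.
Δv = Δv₁ + Δv₂ = 1.3458 + 2.2126 = 3.558 km/s.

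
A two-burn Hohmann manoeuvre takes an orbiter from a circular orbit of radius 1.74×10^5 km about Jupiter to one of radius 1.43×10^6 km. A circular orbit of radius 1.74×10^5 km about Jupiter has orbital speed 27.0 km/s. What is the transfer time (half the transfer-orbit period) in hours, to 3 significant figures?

From the circular-orbit relation v² = μ/r at r = 1.74×10^5 km: μ = v²r = (27.0)² × 1.74×10^5 = 1.26846×10^8 km³/s².
Semi-major axis of the transfer orbit: a_t = (1.740×10^5 + 1.430×10^6)/2 = 8.020×10^5 km.
By Kepler's third law the transfer-orbit period is T = 2π√(a_t³/μ), so t = T/2 = 2.00342×10^5 s.
Converting: 2.00342×10^5 s ÷ 3600 s/hour = 55.7 hours.

t = 55.7 hours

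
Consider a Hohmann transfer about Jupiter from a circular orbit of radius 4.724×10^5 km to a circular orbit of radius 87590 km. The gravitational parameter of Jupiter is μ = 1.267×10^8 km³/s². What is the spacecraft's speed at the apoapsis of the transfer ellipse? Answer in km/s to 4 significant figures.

v = 9.160 km/s

Semi-major axis of the transfer orbit: a_t = (4.724×10^5 + 87590)/2 = 2.79995×10^5 km.
The apoapsis of the transfer ellipse is at r = 4.724×10^5 km.
From the vis-viva equation, v = √[μ(2/r − 1/a_t)] = 9.160 km/s.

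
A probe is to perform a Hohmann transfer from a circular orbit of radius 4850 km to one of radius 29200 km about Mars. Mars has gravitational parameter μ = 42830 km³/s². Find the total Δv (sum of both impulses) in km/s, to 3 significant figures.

The Hohmann ellipse has a_t = (r₁ + r₂)/2 = 17025 km.
Circular speed at r₁: v₁ = √(μ/r₁) = √(42830/4850) = 2.9717 km/s.
On the transfer ellipse at r₁, vis-viva equation gives v_p = √[μ(2/r₁ − 1/a_t)] = 3.8918 km/s.
First burn Δv₁ = |v_p − v₁| = 0.9201 km/s.
At r₂, v₂ = √(μ/r₂) = 1.2111 km/s.
Transfer-orbit speed at r₂: v_a = √[μ(2/r₂ − 1/a_t)] = 0.64641 km/s.
Second burn Δv₂ = |v₂ − v_a| = 0.5647 km/s.
Δv = Δv₁ + Δv₂ = 0.9201 + 0.5647 = 1.485 km/s.

Δv = 1.48 km/s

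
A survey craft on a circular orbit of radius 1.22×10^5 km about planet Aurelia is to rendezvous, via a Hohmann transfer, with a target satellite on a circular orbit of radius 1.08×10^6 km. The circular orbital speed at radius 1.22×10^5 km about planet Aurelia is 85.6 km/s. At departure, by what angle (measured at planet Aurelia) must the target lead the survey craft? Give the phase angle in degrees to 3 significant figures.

From the circular-orbit relation v² = μ/r at r = 1.22×10^5 km: μ = v²r = (85.6)² × 1.22×10^5 = 8.93938×10^8 km³/s².
Semi-major axis of the transfer orbit: a_t = (1.220×10^5 + 1.080×10^6)/2 = 6.010×10^5 km.
The half-period of the transfer ellipse is t = π√(a_t³/μ) = 48956 s.
Target angular speed ω₂ = √(μ/r₂³) = 2.6639×10^-5 rad/s.
Angle swept by the target during transfer: ω₂·t = 1.3041 rad = 74.72°.
The survey craft traverses 180° on the transfer ellipse, so the target must lead by 180° − 74.72° = 105°.

φ = 105°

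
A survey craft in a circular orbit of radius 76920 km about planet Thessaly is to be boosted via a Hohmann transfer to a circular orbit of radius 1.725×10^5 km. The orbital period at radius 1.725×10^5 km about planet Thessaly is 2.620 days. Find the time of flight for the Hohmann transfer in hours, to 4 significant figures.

t = 19.33 hours

From Kepler's third law T² = 4π²r³/μ at r = 1.725×10^5 km, T = 2.620 days = 2.620 × 86400 s = 2.26368×10^5 s: μ = 4π²r³/T² = 3.95455×10^6 km³/s².
Transfer-ellipse semi-major axis a_t = (r₁ + r₂)/2 = (76920 + 1.725×10^5)/2 = 1.2471×10^5 km.
By Kepler's third law the transfer-orbit period is T = 2π√(a_t³/μ), so t = T/2 = 69580 s.
Converting: 69580 s ÷ 3600 s/hour = 19.33 hours.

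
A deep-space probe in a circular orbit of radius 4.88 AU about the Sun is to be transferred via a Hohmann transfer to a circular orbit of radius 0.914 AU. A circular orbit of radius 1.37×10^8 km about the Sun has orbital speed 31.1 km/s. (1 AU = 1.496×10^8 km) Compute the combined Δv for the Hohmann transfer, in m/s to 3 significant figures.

From the circular-orbit relation v² = μ/r at r = 1.37×10^8 km: μ = v²r = (31.1)² × 1.37×10^8 = 1.32508×10^11 km³/s².
In km: r₁ = 4.88 × 1.496×10^8 = 7.30048×10^8 km; r₂ = 0.914 × 1.496×10^8 = 1.367344×10^8 km.
Transfer-ellipse semi-major axis a_t = (r₁ + r₂)/2 = (7.30048×10^8 + 1.367344×10^8)/2 = 4.333912×10^8 km.
Circular speed at r₁: v₁ = √(μ/r₁) = √(1.32508×10^11/7.30048×10^8) = 13.472 km/s.
On the transfer ellipse at r₁, v² = μ(2/r − 1/a) gives v_a = √[μ(2/r₁ − 1/a_t)] = 7.5673 km/s.
First burn Δv₁ = |v_a − v₁| = 5.905 km/s.
At r₂, v₂ = √(μ/r₂) = 31.130 km/s.
Transfer-orbit speed at r₂: v_p = √[μ(2/r₂ − 1/a_t)] = 40.403 km/s.
Second burn Δv₂ = |v₂ − v_p| = 9.273 km/s.
Total Δv = Δv₁ + Δv₂ = 15.18 km/s.

Δv = 15200 m/s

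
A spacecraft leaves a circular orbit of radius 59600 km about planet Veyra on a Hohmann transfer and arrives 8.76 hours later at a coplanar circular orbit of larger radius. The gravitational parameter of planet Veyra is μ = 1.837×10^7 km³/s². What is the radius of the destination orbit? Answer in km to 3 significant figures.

Transfer time t = 8.76 hours = 31536 s, and t = π√(a_t³/μ).
So a_t = (μ t²/π²)^(1/3) = (1.837×10^7 × (31536)² / π²)^(1/3) = 1.2278×10^5 km.
Since a_t = (r₁ + r₂)/2, r₂ = 2a_t − r₁ = 2×1.2278×10^5 − 59600 = 1.8596×10^5 km.

r₂ = 1.86×10^5 km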